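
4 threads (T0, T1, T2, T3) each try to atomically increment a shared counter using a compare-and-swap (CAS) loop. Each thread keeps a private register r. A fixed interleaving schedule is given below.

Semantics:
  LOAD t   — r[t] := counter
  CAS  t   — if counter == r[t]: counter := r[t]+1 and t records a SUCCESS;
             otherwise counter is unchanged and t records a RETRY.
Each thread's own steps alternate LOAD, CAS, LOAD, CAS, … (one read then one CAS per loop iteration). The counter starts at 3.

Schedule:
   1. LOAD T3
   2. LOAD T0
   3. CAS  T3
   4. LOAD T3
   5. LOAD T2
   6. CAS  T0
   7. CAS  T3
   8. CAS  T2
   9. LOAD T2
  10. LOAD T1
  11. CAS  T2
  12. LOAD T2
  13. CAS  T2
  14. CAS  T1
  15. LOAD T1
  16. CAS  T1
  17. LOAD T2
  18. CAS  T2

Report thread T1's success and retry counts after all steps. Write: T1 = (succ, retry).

T1 = (1, 1)

   1) LOAD T3:  M=3  r_T3=3
   2) LOAD T0:  M=3  r_T0=3
   3) CAS  T3:  M=4  r_T3=3 ✓
   4) LOAD T3:  M=4  r_T3=4
   5) LOAD T2:  M=4  r_T2=4
   6) CAS  T0:  M=4  r_T0=3 ✗
   7) CAS  T3:  M=5  r_T3=4 ✓
   8) CAS  T2:  M=5  r_T2=4 ✗
   9) LOAD T2:  M=5  r_T2=5
  10) LOAD T1:  M=5  r_T1=5
  11) CAS  T2:  M=6  r_T2=5 ✓
  12) LOAD T2:  M=6  r_T2=6
  13) CAS  T2:  M=7  r_T2=6 ✓
  14) CAS  T1:  M=7  r_T1=5 ✗
  15) LOAD T1:  M=7  r_T1=7
  16) CAS  T1:  M=8  r_T1=7 ✓
  17) LOAD T2:  M=8  r_T2=8
  18) CAS  T2:  M=9  r_T2=8 ✓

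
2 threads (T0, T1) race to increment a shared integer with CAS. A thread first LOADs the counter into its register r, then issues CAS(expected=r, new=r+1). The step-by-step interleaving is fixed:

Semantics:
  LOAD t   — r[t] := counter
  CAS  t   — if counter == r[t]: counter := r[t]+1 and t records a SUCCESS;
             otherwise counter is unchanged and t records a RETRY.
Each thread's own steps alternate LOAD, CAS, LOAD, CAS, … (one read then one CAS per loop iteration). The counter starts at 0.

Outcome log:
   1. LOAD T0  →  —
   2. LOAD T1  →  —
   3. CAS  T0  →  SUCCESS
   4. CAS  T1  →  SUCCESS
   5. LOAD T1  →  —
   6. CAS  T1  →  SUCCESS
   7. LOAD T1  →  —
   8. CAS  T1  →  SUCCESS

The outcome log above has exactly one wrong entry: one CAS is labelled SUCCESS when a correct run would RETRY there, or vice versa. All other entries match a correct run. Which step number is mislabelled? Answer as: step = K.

step = 4

Re-executing:
step 1: T0 LOAD ⇒ load; ctr=0 reg=0
step 2: T1 LOAD ⇒ load; ctr=0 reg=0
step 3: T0 CAS ⇒ ok; ctr=1 reg=0
step 4: T1 CAS ⇒ retry; ctr=1 reg=0
step 5: T1 LOAD ⇒ load; ctr=1 reg=1
step 6: T1 CAS ⇒ ok; ctr=2 reg=1
step 7: T1 LOAD ⇒ load; ctr=2 reg=2
step 8: T1 CAS ⇒ ok; ctr=3 reg=2
Flip is step 4.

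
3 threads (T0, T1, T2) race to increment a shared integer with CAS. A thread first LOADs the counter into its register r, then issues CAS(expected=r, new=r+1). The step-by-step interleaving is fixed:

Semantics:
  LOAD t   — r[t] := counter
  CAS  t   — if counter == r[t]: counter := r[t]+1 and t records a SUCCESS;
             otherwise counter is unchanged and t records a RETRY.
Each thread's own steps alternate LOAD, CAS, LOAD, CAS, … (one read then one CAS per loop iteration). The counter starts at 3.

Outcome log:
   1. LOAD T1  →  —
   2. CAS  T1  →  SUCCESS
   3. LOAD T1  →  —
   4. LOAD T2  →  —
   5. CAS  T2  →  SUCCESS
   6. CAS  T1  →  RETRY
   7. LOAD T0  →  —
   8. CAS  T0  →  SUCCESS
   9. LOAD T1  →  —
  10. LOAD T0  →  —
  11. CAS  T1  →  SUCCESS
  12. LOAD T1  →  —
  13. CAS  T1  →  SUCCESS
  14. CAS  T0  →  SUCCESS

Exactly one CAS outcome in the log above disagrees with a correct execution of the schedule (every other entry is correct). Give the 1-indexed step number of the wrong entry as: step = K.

Re-executing:
step 1: T1 LOAD ⇒ load; ctr=3 reg=3
step 2: T1 CAS ⇒ ok; ctr=4 reg=3
step 3: T1 LOAD ⇒ load; ctr=4 reg=4
step 4: T2 LOAD ⇒ load; ctr=4 reg=4
step 5: T2 CAS ⇒ ok; ctr=5 reg=4
step 6: T1 CAS ⇒ retry; ctr=5 reg=4
step 7: T0 LOAD ⇒ load; ctr=5 reg=5
step 8: T0 CAS ⇒ ok; ctr=6 reg=5
step 9: T1 LOAD ⇒ load; ctr=6 reg=6
step 10: T0 LOAD ⇒ load; ctr=6 reg=6
step 11: T1 CAS ⇒ ok; ctr=7 reg=6
step 12: T1 LOAD ⇒ load; ctr=7 reg=7
step 13: T1 CAS ⇒ ok; ctr=8 reg=7
step 14: T0 CAS ⇒ retry; ctr=8 reg=6
Mismatch at 14.

step = 14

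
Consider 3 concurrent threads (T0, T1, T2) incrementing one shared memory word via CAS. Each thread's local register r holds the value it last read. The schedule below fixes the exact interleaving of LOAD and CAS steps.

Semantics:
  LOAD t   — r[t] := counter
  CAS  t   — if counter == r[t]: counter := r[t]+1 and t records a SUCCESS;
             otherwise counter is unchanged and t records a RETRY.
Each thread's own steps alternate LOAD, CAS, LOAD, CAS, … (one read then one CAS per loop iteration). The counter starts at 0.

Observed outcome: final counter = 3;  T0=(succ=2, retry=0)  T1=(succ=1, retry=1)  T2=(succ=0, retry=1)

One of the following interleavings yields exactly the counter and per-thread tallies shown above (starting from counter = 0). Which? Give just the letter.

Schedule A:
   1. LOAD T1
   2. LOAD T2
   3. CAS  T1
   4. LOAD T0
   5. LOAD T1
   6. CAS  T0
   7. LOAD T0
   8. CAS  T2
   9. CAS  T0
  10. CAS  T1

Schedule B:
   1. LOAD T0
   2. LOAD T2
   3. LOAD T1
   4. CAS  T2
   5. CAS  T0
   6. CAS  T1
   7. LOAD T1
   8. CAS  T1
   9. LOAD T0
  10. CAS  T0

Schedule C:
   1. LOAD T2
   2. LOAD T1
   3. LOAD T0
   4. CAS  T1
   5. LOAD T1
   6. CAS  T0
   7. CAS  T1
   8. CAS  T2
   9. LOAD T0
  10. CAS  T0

Run A:
step 1: T1 LOAD ⇒ load; ctr=0 reg=0
step 2: T2 LOAD ⇒ load; ctr=0 reg=0
step 3: T1 CAS ⇒ ok; ctr=1 reg=0
step 4: T0 LOAD ⇒ load; ctr=1 reg=1
step 5: T1 LOAD ⇒ load; ctr=1 reg=1
step 6: T0 CAS ⇒ ok; ctr=2 reg=1
step 7: T0 LOAD ⇒ load; ctr=2 reg=2
step 8: T2 CAS ⇒ retry; ctr=2 reg=0
step 9: T0 CAS ⇒ ok; ctr=3 reg=2
step 10: T1 CAS ⇒ retry; ctr=3 reg=1

A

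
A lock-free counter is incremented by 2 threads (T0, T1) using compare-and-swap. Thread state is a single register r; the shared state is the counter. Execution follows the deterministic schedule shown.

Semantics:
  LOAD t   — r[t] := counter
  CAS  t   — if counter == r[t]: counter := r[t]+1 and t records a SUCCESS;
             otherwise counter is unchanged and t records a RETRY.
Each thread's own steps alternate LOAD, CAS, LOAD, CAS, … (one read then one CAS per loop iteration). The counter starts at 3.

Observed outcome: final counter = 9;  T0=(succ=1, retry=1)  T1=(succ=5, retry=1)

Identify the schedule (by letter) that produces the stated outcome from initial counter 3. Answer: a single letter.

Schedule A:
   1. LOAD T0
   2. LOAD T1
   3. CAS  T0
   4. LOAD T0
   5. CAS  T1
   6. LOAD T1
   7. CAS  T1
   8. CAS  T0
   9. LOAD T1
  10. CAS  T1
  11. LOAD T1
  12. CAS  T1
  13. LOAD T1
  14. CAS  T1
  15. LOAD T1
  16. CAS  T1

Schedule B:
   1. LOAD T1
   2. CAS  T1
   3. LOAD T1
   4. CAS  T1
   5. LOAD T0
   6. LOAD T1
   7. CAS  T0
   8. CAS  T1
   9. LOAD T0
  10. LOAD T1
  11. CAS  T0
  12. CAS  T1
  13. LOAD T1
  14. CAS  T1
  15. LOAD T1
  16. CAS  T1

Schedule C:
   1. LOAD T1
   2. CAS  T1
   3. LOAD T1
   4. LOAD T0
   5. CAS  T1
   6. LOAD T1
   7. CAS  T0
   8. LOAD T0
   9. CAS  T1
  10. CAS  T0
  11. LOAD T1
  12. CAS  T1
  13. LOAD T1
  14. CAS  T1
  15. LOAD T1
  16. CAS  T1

Tracing schedule A:
step 1: T0 LOAD ⇒ load; ctr=3 reg=3
step 2: T1 LOAD ⇒ load; ctr=3 reg=3
step 3: T0 CAS ⇒ ok; ctr=4 reg=3
step 4: T0 LOAD ⇒ load; ctr=4 reg=4
step 5: T1 CAS ⇒ retry; ctr=4 reg=3
step 6: T1 LOAD ⇒ load; ctr=4 reg=4
step 7: T1 CAS ⇒ ok; ctr=5 reg=4
step 8: T0 CAS ⇒ retry; ctr=5 reg=4
step 9: T1 LOAD ⇒ load; ctr=5 reg=5
step 10: T1 CAS ⇒ ok; ctr=6 reg=5
step 11: T1 LOAD ⇒ load; ctr=6 reg=6
step 12: T1 CAS ⇒ ok; ctr=7 reg=6
step 13: T1 LOAD ⇒ load; ctr=7 reg=7
step 14: T1 CAS ⇒ ok; ctr=8 reg=7
step 15: T1 LOAD ⇒ load; ctr=8 reg=8
step 16: T1 CAS ⇒ ok; ctr=9 reg=8

A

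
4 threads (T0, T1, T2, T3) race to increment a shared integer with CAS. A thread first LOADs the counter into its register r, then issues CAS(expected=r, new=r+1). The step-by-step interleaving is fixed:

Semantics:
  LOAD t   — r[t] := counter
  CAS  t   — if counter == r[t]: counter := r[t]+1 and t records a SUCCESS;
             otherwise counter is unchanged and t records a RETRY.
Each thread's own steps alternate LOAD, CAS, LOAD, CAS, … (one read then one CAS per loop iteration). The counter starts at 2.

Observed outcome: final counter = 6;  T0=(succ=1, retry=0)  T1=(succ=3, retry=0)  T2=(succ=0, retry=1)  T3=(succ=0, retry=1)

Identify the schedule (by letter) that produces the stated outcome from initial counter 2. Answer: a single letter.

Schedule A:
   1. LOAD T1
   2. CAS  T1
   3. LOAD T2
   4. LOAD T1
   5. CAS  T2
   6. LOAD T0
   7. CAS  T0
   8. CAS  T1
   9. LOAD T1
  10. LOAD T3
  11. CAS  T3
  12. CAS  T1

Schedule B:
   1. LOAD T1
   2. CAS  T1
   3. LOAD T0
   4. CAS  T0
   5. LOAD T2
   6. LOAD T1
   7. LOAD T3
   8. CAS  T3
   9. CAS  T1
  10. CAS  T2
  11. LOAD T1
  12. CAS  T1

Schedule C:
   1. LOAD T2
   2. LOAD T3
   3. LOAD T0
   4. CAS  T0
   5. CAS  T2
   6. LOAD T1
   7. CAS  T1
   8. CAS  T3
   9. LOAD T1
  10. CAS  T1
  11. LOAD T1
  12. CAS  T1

Simulating candidate C:
   1) LOAD T2:  M=2  r_T2=2
   2) LOAD T3:  M=2  r_T3=2
   3) LOAD T0:  M=2  r_T0=2
   4) CAS  T0:  M=3  r_T0=2 ✓
   5) CAS  T2:  M=3  r_T2=2 ✗
   6) LOAD T1:  M=3  r_T1=3
   7) CAS  T1:  M=4  r_T1=3 ✓
   8) CAS  T3:  M=4  r_T3=2 ✗
   9) LOAD T1:  M=4  r_T1=4
  10) CAS  T1:  M=5  r_T1=4 ✓
  11) LOAD T1:  M=5  r_T1=5
  12) CAS  T1:  M=6  r_T1=5 ✓

C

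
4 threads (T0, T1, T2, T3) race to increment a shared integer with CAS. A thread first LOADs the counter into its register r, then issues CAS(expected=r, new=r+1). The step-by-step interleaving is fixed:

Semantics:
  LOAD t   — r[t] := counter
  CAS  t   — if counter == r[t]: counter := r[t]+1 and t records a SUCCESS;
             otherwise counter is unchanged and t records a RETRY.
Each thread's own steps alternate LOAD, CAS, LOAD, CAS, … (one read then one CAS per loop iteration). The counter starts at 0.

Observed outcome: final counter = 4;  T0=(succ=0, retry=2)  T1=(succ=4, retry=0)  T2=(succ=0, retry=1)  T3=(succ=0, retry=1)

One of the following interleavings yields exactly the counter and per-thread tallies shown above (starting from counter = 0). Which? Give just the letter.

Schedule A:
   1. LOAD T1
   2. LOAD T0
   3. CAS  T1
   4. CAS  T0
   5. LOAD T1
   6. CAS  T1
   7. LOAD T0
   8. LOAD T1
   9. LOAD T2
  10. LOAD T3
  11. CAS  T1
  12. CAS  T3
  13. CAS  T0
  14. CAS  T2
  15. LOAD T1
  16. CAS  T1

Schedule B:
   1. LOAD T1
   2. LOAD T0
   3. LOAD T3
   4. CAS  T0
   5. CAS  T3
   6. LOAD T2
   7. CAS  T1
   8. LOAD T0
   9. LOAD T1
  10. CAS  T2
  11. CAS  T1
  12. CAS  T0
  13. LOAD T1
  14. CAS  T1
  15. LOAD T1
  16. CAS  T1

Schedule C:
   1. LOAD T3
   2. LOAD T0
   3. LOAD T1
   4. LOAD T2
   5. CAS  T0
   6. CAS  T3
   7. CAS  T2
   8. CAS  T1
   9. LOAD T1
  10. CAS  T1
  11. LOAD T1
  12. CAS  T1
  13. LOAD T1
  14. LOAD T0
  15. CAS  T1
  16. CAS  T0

A

Tracing schedule A:
   1) LOAD T1:  M=0  r_T1=0
   2) LOAD T0:  M=0  r_T0=0
   3) CAS  T1:  M=1  r_T1=0 ✓
   4) CAS  T0:  M=1  r_T0=0 ✗
   5) LOAD T1:  M=1  r_T1=1
   6) CAS  T1:  M=2  r_T1=1 ✓
   7) LOAD T0:  M=2  r_T0=2
   8) LOAD T1:  M=2  r_T1=2
   9) LOAD T2:  M=2  r_T2=2
  10) LOAD T3:  M=2  r_T3=2
  11) CAS  T1:  M=3  r_T1=2 ✓
  12) CAS  T3:  M=3  r_T3=2 ✗
  13) CAS  T0:  M=3  r_T0=2 ✗
  14) CAS  T2:  M=3  r_T2=2 ✗
  15) LOAD T1:  M=3  r_T1=3
  16) CAS  T1:  M=4  r_T1=3 ✓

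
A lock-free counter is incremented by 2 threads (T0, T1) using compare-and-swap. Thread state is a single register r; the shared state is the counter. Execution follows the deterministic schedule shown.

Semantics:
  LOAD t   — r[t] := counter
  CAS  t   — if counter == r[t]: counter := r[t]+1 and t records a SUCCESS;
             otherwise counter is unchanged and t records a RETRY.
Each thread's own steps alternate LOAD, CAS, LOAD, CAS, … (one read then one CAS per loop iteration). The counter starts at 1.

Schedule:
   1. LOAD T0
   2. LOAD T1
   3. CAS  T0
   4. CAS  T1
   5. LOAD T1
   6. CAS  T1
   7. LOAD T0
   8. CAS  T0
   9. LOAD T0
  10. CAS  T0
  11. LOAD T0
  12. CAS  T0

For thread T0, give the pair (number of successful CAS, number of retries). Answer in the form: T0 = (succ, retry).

T0 LOAD — after: cnt=1, r=1 — load
T1 LOAD — after: cnt=1, r=1 — load
T0 CAS — after: cnt=2, r=1 — ok
T1 CAS — after: cnt=2, r=1 — retry
T1 LOAD — after: cnt=2, r=2 — load
T1 CAS — after: cnt=3, r=2 — ok
T0 LOAD — after: cnt=3, r=3 — load
T0 CAS — after: cnt=4, r=3 — ok
T0 LOAD — after: cnt=4, r=4 — load
T0 CAS — after: cnt=5, r=4 — ok
T0 LOAD — after: cnt=5, r=5 — load
T0 CAS — after: cnt=6, r=5 — ok

T0 = (4, 0)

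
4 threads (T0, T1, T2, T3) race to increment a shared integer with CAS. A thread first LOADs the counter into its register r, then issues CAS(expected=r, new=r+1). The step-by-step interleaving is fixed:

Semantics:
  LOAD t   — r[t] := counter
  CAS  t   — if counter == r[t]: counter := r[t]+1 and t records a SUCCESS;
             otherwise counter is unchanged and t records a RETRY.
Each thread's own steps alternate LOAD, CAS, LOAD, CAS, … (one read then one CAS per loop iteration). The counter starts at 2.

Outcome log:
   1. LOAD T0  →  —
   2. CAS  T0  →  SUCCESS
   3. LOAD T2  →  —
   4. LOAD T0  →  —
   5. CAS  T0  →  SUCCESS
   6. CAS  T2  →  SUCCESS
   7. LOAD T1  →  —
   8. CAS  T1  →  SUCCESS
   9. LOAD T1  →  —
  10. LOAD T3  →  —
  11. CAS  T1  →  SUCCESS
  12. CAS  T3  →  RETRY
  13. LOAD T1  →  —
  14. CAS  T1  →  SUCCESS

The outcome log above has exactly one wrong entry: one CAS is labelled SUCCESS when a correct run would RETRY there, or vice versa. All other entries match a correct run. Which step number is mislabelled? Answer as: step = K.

step = 6

Re-executing:
1. LOAD T0 → mem=2 r[T0]=2 [LOAD]
2. CAS T0 → mem=3 r[T0]=2 [OK]
3. LOAD T2 → mem=3 r[T2]=3 [LOAD]
4. LOAD T0 → mem=3 r[T0]=3 [LOAD]
5. CAS T0 → mem=4 r[T0]=3 [OK]
6. CAS T2 → mem=4 r[T2]=3 [RETRY]
7. LOAD T1 → mem=4 r[T1]=4 [LOAD]
8. CAS T1 → mem=5 r[T1]=4 [OK]
9. LOAD T1 → mem=5 r[T1]=5 [LOAD]
10. LOAD T3 → mem=5 r[T3]=5 [LOAD]
11. CAS T1 → mem=6 r[T1]=5 [OK]
12. CAS T3 → mem=6 r[T3]=5 [RETRY]
13. LOAD T1 → mem=6 r[T1]=6 [LOAD]
14. CAS T1 → mem=7 r[T1]=6 [OK]
Mismatch at 6.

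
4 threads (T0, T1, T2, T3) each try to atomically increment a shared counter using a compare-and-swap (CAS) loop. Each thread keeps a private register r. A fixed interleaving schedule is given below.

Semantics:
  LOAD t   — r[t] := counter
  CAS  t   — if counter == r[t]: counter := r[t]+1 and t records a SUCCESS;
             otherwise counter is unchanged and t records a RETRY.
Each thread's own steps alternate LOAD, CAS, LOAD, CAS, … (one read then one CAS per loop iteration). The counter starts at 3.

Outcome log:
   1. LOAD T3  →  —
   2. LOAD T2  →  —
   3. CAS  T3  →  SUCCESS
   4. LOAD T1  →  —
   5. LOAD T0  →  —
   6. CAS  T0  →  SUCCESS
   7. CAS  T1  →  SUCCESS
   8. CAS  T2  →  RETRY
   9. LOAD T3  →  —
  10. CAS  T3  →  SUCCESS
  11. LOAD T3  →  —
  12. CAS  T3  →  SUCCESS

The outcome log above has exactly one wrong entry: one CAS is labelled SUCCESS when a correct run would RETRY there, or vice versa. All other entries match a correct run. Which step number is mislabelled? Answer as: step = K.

Reference trace:
[1] T3.load  rd  (counter 3, T3.r 3)
[2] T2.load  rd  (counter 3, T2.r 3)
[3] T3.cas  hit  (counter 4, T3.r 3)
[4] T1.load  rd  (counter 4, T1.r 4)
[5] T0.load  rd  (counter 4, T0.r 4)
[6] T0.cas  hit  (counter 5, T0.r 4)
[7] T1.cas  miss  (counter 5, T1.r 4)
[8] T2.cas  miss  (counter 5, T2.r 3)
[9] T3.load  rd  (counter 5, T3.r 5)
[10] T3.cas  hit  (counter 6, T3.r 5)
[11] T3.load  rd  (counter 6, T3.r 6)
[12] T3.cas  hit  (counter 7, T3.r 6)
Log disagrees first at step 7.

step = 7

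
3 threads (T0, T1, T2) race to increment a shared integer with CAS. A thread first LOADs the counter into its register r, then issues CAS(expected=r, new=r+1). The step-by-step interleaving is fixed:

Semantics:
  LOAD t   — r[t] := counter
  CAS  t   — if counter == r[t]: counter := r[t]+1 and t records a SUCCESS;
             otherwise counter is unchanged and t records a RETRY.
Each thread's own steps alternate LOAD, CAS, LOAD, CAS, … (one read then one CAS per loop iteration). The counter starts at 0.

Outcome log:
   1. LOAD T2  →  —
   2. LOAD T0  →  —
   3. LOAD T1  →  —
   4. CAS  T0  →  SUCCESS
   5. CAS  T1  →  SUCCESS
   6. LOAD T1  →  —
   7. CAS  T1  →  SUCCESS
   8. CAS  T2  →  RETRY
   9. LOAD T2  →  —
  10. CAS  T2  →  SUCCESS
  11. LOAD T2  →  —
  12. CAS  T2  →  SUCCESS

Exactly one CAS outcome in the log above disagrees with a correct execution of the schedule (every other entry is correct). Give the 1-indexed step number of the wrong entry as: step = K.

Re-executing:
   1) LOAD T2:  M=0  r_T2=0
   2) LOAD T0:  M=0  r_T0=0
   3) LOAD T1:  M=0  r_T1=0
   4) CAS  T0:  M=1  r_T0=0 ✓
   5) CAS  T1:  M=1  r_T1=0 ✗
   6) LOAD T1:  M=1  r_T1=1
   7) CAS  T1:  M=2  r_T1=1 ✓
   8) CAS  T2:  M=2  r_T2=0 ✗
   9) LOAD T2:  M=2  r_T2=2
  10) CAS  T2:  M=3  r_T2=2 ✓
  11) LOAD T2:  M=3  r_T2=3
  12) CAS  T2:  M=4  r_T2=3 ✓
Flip is step 5.

step = 5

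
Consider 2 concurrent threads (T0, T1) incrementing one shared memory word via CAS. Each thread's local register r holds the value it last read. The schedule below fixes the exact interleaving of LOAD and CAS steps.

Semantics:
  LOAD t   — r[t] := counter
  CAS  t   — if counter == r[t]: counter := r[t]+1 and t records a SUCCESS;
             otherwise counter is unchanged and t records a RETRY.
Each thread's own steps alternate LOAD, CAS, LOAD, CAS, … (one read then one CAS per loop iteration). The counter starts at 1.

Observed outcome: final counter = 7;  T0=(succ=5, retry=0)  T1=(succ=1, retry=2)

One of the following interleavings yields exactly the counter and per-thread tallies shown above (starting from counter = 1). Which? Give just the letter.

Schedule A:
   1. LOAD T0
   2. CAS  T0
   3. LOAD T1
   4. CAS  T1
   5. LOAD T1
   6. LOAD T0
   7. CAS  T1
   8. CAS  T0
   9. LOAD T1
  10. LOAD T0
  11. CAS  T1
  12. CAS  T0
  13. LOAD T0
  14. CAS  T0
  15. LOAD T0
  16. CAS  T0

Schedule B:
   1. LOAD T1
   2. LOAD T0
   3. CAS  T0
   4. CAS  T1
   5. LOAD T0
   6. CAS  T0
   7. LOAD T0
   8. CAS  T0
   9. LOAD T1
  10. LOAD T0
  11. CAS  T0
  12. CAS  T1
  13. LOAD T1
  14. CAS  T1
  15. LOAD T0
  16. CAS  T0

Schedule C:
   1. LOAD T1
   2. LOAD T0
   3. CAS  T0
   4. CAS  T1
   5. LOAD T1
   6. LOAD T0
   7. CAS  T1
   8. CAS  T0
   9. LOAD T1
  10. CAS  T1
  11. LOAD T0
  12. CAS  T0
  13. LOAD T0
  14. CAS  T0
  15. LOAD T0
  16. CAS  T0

B

Tracing schedule B:
[1] T1.load  rd  (counter 1, T1.r 1)
[2] T0.load  rd  (counter 1, T0.r 1)
[3] T0.cas  hit  (counter 2, T0.r 1)
[4] T1.cas  miss  (counter 2, T1.r 1)
[5] T0.load  rd  (counter 2, T0.r 2)
[6] T0.cas  hit  (counter 3, T0.r 2)
[7] T0.load  rd  (counter 3, T0.r 3)
[8] T0.cas  hit  (counter 4, T0.r 3)
[9] T1.load  rd  (counter 4, T1.r 4)
[10] T0.load  rd  (counter 4, T0.r 4)
[11] T0.cas  hit  (counter 5, T0.r 4)
[12] T1.cas  miss  (counter 5, T1.r 4)
[13] T1.load  rd  (counter 5, T1.r 5)
[14] T1.cas  hit  (counter 6, T1.r 5)
[15] T0.load  rd  (counter 6, T0.r 6)
[16] T0.cas  hit  (counter 7, T0.r 6)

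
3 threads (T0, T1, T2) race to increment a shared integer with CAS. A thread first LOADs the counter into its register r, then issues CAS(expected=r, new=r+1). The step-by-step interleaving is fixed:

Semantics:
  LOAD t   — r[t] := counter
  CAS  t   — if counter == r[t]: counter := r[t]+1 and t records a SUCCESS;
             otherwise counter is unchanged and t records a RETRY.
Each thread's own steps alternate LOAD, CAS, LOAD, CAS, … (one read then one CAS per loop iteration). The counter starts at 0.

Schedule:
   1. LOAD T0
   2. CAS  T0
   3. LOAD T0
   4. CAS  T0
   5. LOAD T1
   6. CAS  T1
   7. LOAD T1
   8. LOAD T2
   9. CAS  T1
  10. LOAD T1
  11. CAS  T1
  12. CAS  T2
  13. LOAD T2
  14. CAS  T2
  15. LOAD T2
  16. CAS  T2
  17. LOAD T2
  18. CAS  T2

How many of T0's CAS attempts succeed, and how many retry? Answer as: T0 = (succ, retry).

   1) LOAD T0:  M=0  r_T0=0
   2) CAS  T0:  M=1  r_T0=0 ✓
   3) LOAD T0:  M=1  r_T0=1
   4) CAS  T0:  M=2  r_T0=1 ✓
   5) LOAD T1:  M=2  r_T1=2
   6) CAS  T1:  M=3  r_T1=2 ✓
   7) LOAD T1:  M=3  r_T1=3
   8) LOAD T2:  M=3  r_T2=3
   9) CAS  T1:  M=4  r_T1=3 ✓
  10) LOAD T1:  M=4  r_T1=4
  11) CAS  T1:  M=5  r_T1=4 ✓
  12) CAS  T2:  M=5  r_T2=3 ✗
  13) LOAD T2:  M=5  r_T2=5
  14) CAS  T2:  M=6  r_T2=5 ✓
  15) LOAD T2:  M=6  r_T2=6
  16) CAS  T2:  M=7  r_T2=6 ✓
  17) LOAD T2:  M=7  r_T2=7
  18) CAS  T2:  M=8  r_T2=7 ✓

T0 = (2, 0)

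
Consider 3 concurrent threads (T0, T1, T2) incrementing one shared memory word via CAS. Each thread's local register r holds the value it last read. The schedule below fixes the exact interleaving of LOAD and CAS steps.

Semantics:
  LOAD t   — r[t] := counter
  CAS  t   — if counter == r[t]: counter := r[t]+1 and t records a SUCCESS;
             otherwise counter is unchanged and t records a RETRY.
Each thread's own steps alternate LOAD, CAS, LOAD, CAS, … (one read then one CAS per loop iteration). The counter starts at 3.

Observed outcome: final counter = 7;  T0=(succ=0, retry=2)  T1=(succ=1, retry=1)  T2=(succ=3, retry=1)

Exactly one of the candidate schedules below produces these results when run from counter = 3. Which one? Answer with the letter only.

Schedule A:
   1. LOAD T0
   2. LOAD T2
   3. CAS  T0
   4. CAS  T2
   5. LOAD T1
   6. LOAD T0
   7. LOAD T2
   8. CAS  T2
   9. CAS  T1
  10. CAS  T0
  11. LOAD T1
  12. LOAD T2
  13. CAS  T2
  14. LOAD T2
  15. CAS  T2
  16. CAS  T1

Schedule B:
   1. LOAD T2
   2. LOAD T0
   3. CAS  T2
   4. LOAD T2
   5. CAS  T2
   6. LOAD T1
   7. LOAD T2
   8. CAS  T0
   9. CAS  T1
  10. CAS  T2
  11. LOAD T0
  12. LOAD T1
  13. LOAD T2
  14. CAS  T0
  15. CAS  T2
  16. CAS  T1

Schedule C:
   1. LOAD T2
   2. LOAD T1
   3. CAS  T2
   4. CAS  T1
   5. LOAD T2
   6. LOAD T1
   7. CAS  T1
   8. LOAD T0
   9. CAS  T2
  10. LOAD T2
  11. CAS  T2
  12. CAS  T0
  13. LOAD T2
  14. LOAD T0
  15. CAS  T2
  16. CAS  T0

C

Run C:
[1] T2.load  rd  (counter 3, T2.r 3)
[2] T1.load  rd  (counter 3, T1.r 3)
[3] T2.cas  hit  (counter 4, T2.r 3)
[4] T1.cas  miss  (counter 4, T1.r 3)
[5] T2.load  rd  (counter 4, T2.r 4)
[6] T1.load  rd  (counter 4, T1.r 4)
[7] T1.cas  hit  (counter 5, T1.r 4)
[8] T0.load  rd  (counter 5, T0.r 5)
[9] T2.cas  miss  (counter 5, T2.r 4)
[10] T2.load  rd  (counter 5, T2.r 5)
[11] T2.cas  hit  (counter 6, T2.r 5)
[12] T0.cas  miss  (counter 6, T0.r 5)
[13] T2.load  rd  (counter 6, T2.r 6)
[14] T0.load  rd  (counter 6, T0.r 6)
[15] T2.cas  hit  (counter 7, T2.r 6)
[16] T0.cas  miss  (counter 7, T0.r 6)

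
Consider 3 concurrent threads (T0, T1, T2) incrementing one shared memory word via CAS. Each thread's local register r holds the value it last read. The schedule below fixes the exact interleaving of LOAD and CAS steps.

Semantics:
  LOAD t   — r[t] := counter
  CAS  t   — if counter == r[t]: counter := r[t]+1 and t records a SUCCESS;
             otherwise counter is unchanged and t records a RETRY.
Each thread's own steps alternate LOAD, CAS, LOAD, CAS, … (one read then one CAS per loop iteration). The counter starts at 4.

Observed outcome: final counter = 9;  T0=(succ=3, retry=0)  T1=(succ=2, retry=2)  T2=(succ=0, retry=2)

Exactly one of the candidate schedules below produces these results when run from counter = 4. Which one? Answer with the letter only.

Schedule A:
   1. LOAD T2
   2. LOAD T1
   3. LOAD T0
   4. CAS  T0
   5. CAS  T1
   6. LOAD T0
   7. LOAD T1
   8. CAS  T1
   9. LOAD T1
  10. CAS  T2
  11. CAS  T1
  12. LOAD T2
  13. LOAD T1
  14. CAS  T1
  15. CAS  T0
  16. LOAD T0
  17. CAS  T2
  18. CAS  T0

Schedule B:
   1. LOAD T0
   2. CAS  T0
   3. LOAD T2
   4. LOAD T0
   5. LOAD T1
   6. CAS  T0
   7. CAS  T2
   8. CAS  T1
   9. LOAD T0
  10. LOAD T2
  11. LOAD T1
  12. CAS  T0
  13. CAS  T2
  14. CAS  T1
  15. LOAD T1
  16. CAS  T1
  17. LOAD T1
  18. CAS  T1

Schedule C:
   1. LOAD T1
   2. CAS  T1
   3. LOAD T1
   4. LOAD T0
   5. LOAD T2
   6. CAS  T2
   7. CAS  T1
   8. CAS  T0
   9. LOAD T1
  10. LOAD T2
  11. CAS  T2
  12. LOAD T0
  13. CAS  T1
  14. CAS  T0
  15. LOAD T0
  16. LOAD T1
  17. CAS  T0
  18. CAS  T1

B

Simulating candidate B:
[1] T0.load  rd  (counter 4, T0.r 4)
[2] T0.cas  hit  (counter 5, T0.r 4)
[3] T2.load  rd  (counter 5, T2.r 5)
[4] T0.load  rd  (counter 5, T0.r 5)
[5] T1.load  rd  (counter 5, T1.r 5)
[6] T0.cas  hit  (counter 6, T0.r 5)
[7] T2.cas  miss  (counter 6, T2.r 5)
[8] T1.cas  miss  (counter 6, T1.r 5)
[9] T0.load  rd  (counter 6, T0.r 6)
[10] T2.load  rd  (counter 6, T2.r 6)
[11] T1.load  rd  (counter 6, T1.r 6)
[12] T0.cas  hit  (counter 7, T0.r 6)
[13] T2.cas  miss  (counter 7, T2.r 6)
[14] T1.cas  miss  (counter 7, T1.r 6)
[15] T1.load  rd  (counter 7, T1.r 7)
[16] T1.cas  hit  (counter 8, T1.r 7)
[17] T1.load  rd  (counter 8, T1.r 8)
[18] T1.cas  hit  (counter 9, T1.r 8)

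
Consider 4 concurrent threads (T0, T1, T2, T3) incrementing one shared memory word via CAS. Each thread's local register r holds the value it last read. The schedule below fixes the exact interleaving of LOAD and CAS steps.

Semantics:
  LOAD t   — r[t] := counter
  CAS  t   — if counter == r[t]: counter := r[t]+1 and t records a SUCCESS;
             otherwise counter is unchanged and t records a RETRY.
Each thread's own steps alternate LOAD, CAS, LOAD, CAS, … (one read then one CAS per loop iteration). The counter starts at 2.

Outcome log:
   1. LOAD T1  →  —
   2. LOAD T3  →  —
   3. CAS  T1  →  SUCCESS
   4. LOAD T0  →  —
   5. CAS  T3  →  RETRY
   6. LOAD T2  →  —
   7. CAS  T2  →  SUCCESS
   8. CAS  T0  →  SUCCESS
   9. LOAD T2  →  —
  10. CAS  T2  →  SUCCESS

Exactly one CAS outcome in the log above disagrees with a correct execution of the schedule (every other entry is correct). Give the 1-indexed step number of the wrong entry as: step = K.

step = 8

Re-executing:
T1 LOAD — after: cnt=2, r=2 — load
T3 LOAD — after: cnt=2, r=2 — load
T1 CAS — after: cnt=3, r=2 — ok
T0 LOAD — after: cnt=3, r=3 — load
T3 CAS — after: cnt=3, r=2 — retry
T2 LOAD — after: cnt=3, r=3 — load
T2 CAS — after: cnt=4, r=3 — ok
T0 CAS — after: cnt=4, r=3 — retry
T2 LOAD — after: cnt=4, r=4 — load
T2 CAS — after: cnt=5, r=4 — ok
Mismatch at 8.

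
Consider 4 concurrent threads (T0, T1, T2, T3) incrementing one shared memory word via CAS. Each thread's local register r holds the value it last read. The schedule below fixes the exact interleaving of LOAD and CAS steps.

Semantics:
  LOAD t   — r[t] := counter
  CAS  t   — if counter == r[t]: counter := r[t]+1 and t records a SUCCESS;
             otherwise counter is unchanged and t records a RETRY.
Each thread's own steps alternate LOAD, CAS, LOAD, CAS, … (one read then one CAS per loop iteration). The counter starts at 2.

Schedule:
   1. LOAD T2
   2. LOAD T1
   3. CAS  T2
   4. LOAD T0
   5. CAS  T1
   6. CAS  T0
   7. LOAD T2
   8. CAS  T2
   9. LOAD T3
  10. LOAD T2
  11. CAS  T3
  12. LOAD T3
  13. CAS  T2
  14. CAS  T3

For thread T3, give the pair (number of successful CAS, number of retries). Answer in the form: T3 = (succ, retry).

[1] T2.load  rd  (counter 2, T2.r 2)
[2] T1.load  rd  (counter 2, T1.r 2)
[3] T2.cas  hit  (counter 3, T2.r 2)
[4] T0.load  rd  (counter 3, T0.r 3)
[5] T1.cas  miss  (counter 3, T1.r 2)
[6] T0.cas  hit  (counter 4, T0.r 3)
[7] T2.load  rd  (counter 4, T2.r 4)
[8] T2.cas  hit  (counter 5, T2.r 4)
[9] T3.load  rd  (counter 5, T3.r 5)
[10] T2.load  rd  (counter 5, T2.r 5)
[11] T3.cas  hit  (counter 6, T3.r 5)
[12] T3.load  rd  (counter 6, T3.r 6)
[13] T2.cas  miss  (counter 6, T2.r 5)
[14] T3.cas  hit  (counter 7, T3.r 6)

T3 = (2, 0)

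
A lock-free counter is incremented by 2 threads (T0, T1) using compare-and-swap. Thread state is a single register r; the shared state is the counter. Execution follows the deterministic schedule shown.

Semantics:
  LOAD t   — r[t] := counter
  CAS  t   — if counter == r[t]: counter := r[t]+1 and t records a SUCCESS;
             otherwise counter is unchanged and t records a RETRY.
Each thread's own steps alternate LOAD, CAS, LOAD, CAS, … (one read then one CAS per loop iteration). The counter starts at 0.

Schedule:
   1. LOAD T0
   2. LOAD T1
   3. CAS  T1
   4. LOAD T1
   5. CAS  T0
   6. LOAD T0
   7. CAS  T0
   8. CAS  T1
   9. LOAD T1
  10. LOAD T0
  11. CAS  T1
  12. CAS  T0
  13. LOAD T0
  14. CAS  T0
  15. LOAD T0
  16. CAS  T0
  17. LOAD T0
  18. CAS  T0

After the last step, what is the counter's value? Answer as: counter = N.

[1] T0.load  rd  (counter 0, T0.r 0)
[2] T1.load  rd  (counter 0, T1.r 0)
[3] T1.cas  hit  (counter 1, T1.r 0)
[4] T1.load  rd  (counter 1, T1.r 1)
[5] T0.cas  miss  (counter 1, T0.r 0)
[6] T0.load  rd  (counter 1, T0.r 1)
[7] T0.cas  hit  (counter 2, T0.r 1)
[8] T1.cas  miss  (counter 2, T1.r 1)
[9] T1.load  rd  (counter 2, T1.r 2)
[10] T0.load  rd  (counter 2, T0.r 2)
[11] T1.cas  hit  (counter 3, T1.r 2)
[12] T0.cas  miss  (counter 3, T0.r 2)
[13] T0.load  rd  (counter 3, T0.r 3)
[14] T0.cas  hit  (counter 4, T0.r 3)
[15] T0.load  rd  (counter 4, T0.r 4)
[16] T0.cas  hit  (counter 5, T0.r 4)
[17] T0.load  rd  (counter 5, T0.r 5)
[18] T0.cas  hit  (counter 6, T0.r 5)

counter = 6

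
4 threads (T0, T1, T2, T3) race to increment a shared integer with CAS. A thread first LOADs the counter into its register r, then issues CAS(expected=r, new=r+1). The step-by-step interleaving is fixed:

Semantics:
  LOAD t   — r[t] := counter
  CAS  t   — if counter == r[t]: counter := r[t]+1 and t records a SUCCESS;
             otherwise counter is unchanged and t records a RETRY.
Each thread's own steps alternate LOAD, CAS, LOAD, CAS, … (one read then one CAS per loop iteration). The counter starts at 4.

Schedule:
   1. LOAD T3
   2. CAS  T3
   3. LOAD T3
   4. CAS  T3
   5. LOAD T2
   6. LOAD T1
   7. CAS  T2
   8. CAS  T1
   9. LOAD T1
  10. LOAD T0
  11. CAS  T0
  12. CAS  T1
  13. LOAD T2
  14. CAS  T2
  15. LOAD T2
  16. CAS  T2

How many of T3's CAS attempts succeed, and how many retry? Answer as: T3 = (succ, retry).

T3 = (2, 0)

   1) LOAD T3:  M=4  r_T3=4
   2) CAS  T3:  M=5  r_T3=4 ✓
   3) LOAD T3:  M=5  r_T3=5
   4) CAS  T3:  M=6  r_T3=5 ✓
   5) LOAD T2:  M=6  r_T2=6
   6) LOAD T1:  M=6  r_T1=6
   7) CAS  T2:  M=7  r_T2=6 ✓
   8) CAS  T1:  M=7  r_T1=6 ✗
   9) LOAD T1:  M=7  r_T1=7
  10) LOAD T0:  M=7  r_T0=7
  11) CAS  T0:  M=8  r_T0=7 ✓
  12) CAS  T1:  M=8  r_T1=7 ✗
  13) LOAD T2:  M=8  r_T2=8
  14) CAS  T2:  M=9  r_T2=8 ✓
  15) LOAD T2:  M=9  r_T2=9
  16) CAS  T2:  M=10  r_T2=9 ✓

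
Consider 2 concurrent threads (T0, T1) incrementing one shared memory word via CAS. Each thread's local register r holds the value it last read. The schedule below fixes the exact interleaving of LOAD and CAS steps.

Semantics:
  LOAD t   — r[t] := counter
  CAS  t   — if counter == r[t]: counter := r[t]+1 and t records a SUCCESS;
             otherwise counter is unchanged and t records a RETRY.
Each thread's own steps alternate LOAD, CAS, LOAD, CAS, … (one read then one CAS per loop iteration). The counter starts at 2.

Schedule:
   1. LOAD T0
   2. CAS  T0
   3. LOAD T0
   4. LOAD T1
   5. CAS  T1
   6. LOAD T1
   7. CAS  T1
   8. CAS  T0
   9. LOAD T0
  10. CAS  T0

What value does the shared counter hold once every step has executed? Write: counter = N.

counter = 6

[1] T0.load  rd  (counter 2, T0.r 2)
[2] T0.cas  hit  (counter 3, T0.r 2)
[3] T0.load  rd  (counter 3, T0.r 3)
[4] T1.load  rd  (counter 3, T1.r 3)
[5] T1.cas  hit  (counter 4, T1.r 3)
[6] T1.load  rd  (counter 4, T1.r 4)
[7] T1.cas  hit  (counter 5, T1.r 4)
[8] T0.cas  miss  (counter 5, T0.r 3)
[9] T0.load  rd  (counter 5, T0.r 5)
[10] T0.cas  hit  (counter 6, T0.r 5)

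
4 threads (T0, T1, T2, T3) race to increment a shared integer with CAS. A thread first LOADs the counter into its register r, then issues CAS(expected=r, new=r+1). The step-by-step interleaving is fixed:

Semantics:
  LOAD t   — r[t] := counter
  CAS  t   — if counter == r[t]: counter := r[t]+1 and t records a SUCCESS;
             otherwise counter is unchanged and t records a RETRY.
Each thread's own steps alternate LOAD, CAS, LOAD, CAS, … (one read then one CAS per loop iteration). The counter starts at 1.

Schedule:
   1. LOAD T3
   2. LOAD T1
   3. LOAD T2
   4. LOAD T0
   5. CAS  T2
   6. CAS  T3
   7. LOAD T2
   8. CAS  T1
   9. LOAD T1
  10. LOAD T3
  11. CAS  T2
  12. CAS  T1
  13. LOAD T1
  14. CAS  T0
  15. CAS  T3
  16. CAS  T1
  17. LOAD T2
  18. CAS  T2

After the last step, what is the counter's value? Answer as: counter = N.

counter = 5

   1) LOAD T3:  M=1  r_T3=1
   2) LOAD T1:  M=1  r_T1=1
   3) LOAD T2:  M=1  r_T2=1
   4) LOAD T0:  M=1  r_T0=1
   5) CAS  T2:  M=2  r_T2=1 ✓
   6) CAS  T3:  M=2  r_T3=1 ✗
   7) LOAD T2:  M=2  r_T2=2
   8) CAS  T1:  M=2  r_T1=1 ✗
   9) LOAD T1:  M=2  r_T1=2
  10) LOAD T3:  M=2  r_T3=2
  11) CAS  T2:  M=3  r_T2=2 ✓
  12) CAS  T1:  M=3  r_T1=2 ✗
  13) LOAD T1:  M=3  r_T1=3
  14) CAS  T0:  M=3  r_T0=1 ✗
  15) CAS  T3:  M=3  r_T3=2 ✗
  16) CAS  T1:  M=4  r_T1=3 ✓
  17) LOAD T2:  M=4  r_T2=4
  18) CAS  T2:  M=5  r_T2=4 ✓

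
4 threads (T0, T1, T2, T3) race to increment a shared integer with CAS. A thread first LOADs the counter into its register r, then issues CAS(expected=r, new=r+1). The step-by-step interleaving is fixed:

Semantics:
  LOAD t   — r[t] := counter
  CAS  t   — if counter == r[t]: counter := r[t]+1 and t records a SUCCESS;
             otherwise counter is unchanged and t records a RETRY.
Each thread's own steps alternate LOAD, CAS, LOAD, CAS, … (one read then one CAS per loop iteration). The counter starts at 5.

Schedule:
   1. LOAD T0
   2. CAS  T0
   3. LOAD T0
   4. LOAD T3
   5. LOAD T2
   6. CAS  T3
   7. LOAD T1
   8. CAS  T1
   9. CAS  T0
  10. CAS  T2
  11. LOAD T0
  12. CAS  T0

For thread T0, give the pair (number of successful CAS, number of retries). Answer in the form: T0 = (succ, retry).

   1) LOAD T0:  M=5  r_T0=5
   2) CAS  T0:  M=6  r_T0=5 ✓
   3) LOAD T0:  M=6  r_T0=6
   4) LOAD T3:  M=6  r_T3=6
   5) LOAD T2:  M=6  r_T2=6
   6) CAS  T3:  M=7  r_T3=6 ✓
   7) LOAD T1:  M=7  r_T1=7
   8) CAS  T1:  M=8  r_T1=7 ✓
   9) CAS  T0:  M=8  r_T0=6 ✗
  10) CAS  T2:  M=8  r_T2=6 ✗
  11) LOAD T0:  M=8  r_T0=8
  12) CAS  T0:  M=9  r_T0=8 ✓

T0 = (2, 1)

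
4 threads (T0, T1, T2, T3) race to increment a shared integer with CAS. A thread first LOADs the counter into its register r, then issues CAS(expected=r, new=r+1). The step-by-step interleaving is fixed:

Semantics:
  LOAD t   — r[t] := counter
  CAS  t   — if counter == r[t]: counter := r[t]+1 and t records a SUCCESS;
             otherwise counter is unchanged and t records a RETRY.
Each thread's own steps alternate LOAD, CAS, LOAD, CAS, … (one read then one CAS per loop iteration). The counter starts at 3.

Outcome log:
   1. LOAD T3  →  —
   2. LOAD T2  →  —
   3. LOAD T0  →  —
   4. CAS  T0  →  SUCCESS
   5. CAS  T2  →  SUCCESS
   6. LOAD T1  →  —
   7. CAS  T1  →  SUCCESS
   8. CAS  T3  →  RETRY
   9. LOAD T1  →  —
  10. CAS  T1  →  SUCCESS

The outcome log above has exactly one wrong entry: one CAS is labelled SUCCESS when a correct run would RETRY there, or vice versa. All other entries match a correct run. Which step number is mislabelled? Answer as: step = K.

Re-executing:
step 1: T3 LOAD ⇒ load; ctr=3 reg=3
step 2: T2 LOAD ⇒ load; ctr=3 reg=3
step 3: T0 LOAD ⇒ load; ctr=3 reg=3
step 4: T0 CAS ⇒ ok; ctr=4 reg=3
step 5: T2 CAS ⇒ retry; ctr=4 reg=3
step 6: T1 LOAD ⇒ load; ctr=4 reg=4
step 7: T1 CAS ⇒ ok; ctr=5 reg=4
step 8: T3 CAS ⇒ retry; ctr=5 reg=3
step 9: T1 LOAD ⇒ load; ctr=5 reg=5
step 10: T1 CAS ⇒ ok; ctr=6 reg=5
Mismatch at 5.

step = 5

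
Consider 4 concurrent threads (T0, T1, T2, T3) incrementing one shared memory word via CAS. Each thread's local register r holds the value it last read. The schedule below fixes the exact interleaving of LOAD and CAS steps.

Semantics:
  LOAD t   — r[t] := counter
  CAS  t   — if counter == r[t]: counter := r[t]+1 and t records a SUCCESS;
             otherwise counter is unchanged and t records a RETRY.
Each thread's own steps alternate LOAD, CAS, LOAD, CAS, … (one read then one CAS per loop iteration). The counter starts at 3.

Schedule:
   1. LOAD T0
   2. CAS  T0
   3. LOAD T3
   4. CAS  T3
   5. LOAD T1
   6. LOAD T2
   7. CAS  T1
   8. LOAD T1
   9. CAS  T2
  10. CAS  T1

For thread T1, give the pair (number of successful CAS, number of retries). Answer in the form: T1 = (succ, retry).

1. LOAD T0 → mem=3 r[T0]=3 [LOAD]
2. CAS T0 → mem=4 r[T0]=3 [OK]
3. LOAD T3 → mem=4 r[T3]=4 [LOAD]
4. CAS T3 → mem=5 r[T3]=4 [OK]
5. LOAD T1 → mem=5 r[T1]=5 [LOAD]
6. LOAD T2 → mem=5 r[T2]=5 [LOAD]
7. CAS T1 → mem=6 r[T1]=5 [OK]
8. LOAD T1 → mem=6 r[T1]=6 [LOAD]
9. CAS T2 → mem=6 r[T2]=5 [RETRY]
10. CAS T1 → mem=7 r[T1]=6 [OK]

T1 = (2, 0)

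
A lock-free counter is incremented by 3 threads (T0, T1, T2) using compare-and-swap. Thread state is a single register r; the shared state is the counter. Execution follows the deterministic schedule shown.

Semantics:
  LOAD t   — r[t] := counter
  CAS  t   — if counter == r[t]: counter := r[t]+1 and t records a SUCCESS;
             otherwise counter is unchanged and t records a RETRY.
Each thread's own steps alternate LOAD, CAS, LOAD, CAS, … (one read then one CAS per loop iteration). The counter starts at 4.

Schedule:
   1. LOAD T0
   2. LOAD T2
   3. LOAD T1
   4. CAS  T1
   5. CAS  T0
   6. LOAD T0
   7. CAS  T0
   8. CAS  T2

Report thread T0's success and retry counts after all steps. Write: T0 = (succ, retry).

T0 LOAD — after: cnt=4, r=4 — load
T2 LOAD — after: cnt=4, r=4 — load
T1 LOAD — after: cnt=4, r=4 — load
T1 CAS — after: cnt=5, r=4 — ok
T0 CAS — after: cnt=5, r=4 — retry
T0 LOAD — after: cnt=5, r=5 — load
T0 CAS — after: cnt=6, r=5 — ok
T2 CAS — after: cnt=6, r=4 — retry

T0 = (1, 1)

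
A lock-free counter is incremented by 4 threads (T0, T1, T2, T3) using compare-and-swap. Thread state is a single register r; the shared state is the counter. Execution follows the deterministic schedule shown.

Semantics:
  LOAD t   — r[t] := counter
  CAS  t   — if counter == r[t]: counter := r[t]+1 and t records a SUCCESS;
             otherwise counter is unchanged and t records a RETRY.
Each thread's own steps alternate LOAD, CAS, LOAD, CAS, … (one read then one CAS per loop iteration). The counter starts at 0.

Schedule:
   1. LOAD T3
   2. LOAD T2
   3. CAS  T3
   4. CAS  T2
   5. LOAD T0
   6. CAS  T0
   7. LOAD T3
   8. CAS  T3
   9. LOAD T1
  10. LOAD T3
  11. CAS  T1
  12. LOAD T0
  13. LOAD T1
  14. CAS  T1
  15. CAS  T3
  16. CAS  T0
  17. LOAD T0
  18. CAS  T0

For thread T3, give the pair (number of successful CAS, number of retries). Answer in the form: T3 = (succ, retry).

T3 = (2, 1)

T3 LOAD — after: cnt=0, r=0 — load
T2 LOAD — after: cnt=0, r=0 — load
T3 CAS — after: cnt=1, r=0 — ok
T2 CAS — after: cnt=1, r=0 — retry
T0 LOAD — after: cnt=1, r=1 — load
T0 CAS — after: cnt=2, r=1 — ok
T3 LOAD — after: cnt=2, r=2 — load
T3 CAS — after: cnt=3, r=2 — ok
T1 LOAD — after: cnt=3, r=3 — load
T3 LOAD — after: cnt=3, r=3 — load
T1 CAS — after: cnt=4, r=3 — ok
T0 LOAD — after: cnt=4, r=4 — load
T1 LOAD — after: cnt=4, r=4 — load
T1 CAS — after: cnt=5, r=4 — ok
T3 CAS — after: cnt=5, r=3 — retry
T0 CAS — after: cnt=5, r=4 — retry
T0 LOAD — after: cnt=5, r=5 — load
T0 CAS — after: cnt=6, r=5 — ok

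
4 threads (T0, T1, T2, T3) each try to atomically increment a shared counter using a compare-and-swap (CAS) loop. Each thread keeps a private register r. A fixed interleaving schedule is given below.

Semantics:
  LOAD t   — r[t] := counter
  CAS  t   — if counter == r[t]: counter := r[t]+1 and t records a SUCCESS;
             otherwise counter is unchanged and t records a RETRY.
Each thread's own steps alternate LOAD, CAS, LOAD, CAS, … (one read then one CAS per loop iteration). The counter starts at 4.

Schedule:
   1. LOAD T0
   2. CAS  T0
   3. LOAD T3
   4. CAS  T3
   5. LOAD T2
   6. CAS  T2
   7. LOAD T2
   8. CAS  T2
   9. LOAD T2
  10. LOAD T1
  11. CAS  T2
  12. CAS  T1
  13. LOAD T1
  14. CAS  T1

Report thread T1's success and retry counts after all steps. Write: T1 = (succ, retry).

T1 = (1, 1)

1. LOAD T0 → mem=4 r[T0]=4 [LOAD]
2. CAS T0 → mem=5 r[T0]=4 [OK]
3. LOAD T3 → mem=5 r[T3]=5 [LOAD]
4. CAS T3 → mem=6 r[T3]=5 [OK]
5. LOAD T2 → mem=6 r[T2]=6 [LOAD]
6. CAS T2 → mem=7 r[T2]=6 [OK]
7. LOAD T2 → mem=7 r[T2]=7 [LOAD]
8. CAS T2 → mem=8 r[T2]=7 [OK]
9. LOAD T2 → mem=8 r[T2]=8 [LOAD]
10. LOAD T1 → mem=8 r[T1]=8 [LOAD]
11. CAS T2 → mem=9 r[T2]=8 [OK]
12. CAS T1 → mem=9 r[T1]=8 [RETRY]
13. LOAD T1 → mem=9 r[T1]=9 [LOAD]
14. CAS T1 → mem=10 r[T1]=9 [OK]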